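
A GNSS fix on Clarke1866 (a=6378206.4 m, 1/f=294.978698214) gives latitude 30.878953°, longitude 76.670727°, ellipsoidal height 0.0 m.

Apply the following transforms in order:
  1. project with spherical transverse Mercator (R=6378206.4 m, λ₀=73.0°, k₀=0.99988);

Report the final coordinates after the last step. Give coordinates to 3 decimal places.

E=350777.720 m, N=3442825.983 m

start: φ=30.878953°, λ=76.670727°, h=0.000 m
→ tm (R=6378206.4, λ₀=73.0°): E=350777.7200, N=3442825.9834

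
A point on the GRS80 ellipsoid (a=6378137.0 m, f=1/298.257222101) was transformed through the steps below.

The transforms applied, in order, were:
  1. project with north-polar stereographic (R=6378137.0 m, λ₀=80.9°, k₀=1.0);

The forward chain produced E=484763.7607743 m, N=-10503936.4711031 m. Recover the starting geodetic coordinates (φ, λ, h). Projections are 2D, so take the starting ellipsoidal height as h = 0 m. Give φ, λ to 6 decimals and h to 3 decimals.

start: E=484763.7608, N=-10503936.4711 m
→ stereo⁻¹: φ=11.00184100°, λ=83.54236400°

φ=11.001841°, λ=83.542364°, h=0.000 m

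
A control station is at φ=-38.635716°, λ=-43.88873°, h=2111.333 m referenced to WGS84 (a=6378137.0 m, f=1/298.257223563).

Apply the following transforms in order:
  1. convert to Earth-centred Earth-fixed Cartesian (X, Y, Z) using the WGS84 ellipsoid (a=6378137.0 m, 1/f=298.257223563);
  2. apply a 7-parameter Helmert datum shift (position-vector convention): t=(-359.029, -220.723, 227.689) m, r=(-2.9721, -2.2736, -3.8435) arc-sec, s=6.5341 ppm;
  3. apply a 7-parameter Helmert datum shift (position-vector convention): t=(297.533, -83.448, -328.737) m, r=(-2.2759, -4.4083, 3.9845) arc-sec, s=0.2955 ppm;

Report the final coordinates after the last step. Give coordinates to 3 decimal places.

X=3596559.400 m, Y=-3460020.071 m, Z=-3962050.455 m

start: φ=-38.635716°, λ=-43.888730°, h=2111.333 m
→ ECEF (a=6378137.000, f=1/298.257223563): X=3596465.6161, Y=-3459593.9176, Z=-3962126.8737
→ Helmert 7p (PV): X=3596109.2946, Y=-3459961.3535, Z=-3961835.5804
→ Helmert 7p (PV): X=3596559.4003, Y=-3460020.0708, Z=-3962050.4552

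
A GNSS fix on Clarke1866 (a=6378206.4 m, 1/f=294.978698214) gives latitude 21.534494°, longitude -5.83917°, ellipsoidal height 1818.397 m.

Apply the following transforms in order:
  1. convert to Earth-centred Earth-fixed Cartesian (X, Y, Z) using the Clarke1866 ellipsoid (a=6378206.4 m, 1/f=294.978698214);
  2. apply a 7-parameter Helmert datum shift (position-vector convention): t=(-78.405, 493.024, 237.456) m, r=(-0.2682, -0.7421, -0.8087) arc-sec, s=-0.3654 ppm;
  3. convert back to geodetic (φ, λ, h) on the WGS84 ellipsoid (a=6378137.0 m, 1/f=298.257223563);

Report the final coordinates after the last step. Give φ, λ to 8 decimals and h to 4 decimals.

φ=21.53566345°, λ=-5.83471768°, h=1821.5279 m

start: φ=21.534494°, λ=-5.839170°, h=1818.397 m
→ ECEF (a=6378206.400, f=1/294.978698214): X=5906578.7716, Y=-604048.3455, Z=2327074.5299
→ Helmert 7p (PV): X=5906487.4677, Y=-603575.2328, Z=2327333.1718
→ geod (Bowring, a=6378137.000): φ=21.53566345°, λ=-5.83471768°, h=1821.5279 m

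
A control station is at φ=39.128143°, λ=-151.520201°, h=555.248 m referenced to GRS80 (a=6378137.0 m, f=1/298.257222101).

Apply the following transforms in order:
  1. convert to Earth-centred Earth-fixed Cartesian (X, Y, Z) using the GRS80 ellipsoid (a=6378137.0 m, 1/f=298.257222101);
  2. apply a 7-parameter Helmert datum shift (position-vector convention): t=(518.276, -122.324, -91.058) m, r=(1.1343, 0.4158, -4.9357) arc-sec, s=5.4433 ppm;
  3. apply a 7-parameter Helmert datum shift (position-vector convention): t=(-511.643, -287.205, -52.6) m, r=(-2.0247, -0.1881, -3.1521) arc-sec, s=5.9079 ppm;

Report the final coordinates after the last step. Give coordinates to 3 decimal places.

start: φ=39.128143°, λ=-151.520201°, h=555.248 m
→ ECEF (a=6378137.000, f=1/298.257222101): X=-4355190.1609, Y=-2362687.5001, Z=4003713.0840
→ Helmert 7p (PV): X=-4354744.0575, Y=-2362740.4867, Z=4003639.6058
→ Helmert 7p (PV): X=-4355321.1862, Y=-2362935.8017, Z=4003629.8805

X=-4355321.186 m, Y=-2362935.802 m, Z=4003629.880 m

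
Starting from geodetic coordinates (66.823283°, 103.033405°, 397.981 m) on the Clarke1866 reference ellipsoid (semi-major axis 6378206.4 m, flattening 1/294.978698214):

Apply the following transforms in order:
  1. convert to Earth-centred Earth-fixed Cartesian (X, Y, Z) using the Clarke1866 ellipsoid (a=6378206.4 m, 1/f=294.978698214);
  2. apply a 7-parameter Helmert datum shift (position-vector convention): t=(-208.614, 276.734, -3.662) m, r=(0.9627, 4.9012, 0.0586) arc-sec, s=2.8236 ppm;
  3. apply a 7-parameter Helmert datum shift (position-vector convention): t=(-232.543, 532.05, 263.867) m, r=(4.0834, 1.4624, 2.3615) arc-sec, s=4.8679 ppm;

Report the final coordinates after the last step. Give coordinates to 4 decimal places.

start: φ=66.823283°, λ=103.033405°, h=397.981 m
→ ECEF (a=6378206.400, f=1/294.978698214): X=-567773.0923, Y=2452770.2748, Z=5840862.0236
→ Helmert 7p (PV): X=-567845.2172, Y=2453026.5120, Z=5840899.7930
→ Helmert 7p (PV): X=-568067.1972, Y=2453448.3697, Z=5841244.6814

X=-568067.1972 m, Y=2453448.3697 m, Z=5841244.6814 m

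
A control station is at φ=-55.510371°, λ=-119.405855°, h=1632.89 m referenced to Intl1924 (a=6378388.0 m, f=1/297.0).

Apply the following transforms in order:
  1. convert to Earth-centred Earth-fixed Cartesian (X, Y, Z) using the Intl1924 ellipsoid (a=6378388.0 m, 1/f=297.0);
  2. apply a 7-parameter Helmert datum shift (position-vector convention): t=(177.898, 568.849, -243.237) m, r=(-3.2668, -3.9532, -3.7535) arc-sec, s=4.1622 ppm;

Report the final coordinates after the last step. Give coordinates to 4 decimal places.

X=-1777675.2897 m, Y=-3153985.2480 m, Z=-5235468.0986 m

start: φ=-55.510371°, λ=-119.405855°, h=1632.890 m
→ ECEF (a=6378388.000, f=1/297.0): X=-1777888.7206, Y=-3154490.4054, Z=-5235218.9577
→ Helmert 7p (PV): X=-1777675.2897, Y=-3153985.2480, Z=-5235468.0986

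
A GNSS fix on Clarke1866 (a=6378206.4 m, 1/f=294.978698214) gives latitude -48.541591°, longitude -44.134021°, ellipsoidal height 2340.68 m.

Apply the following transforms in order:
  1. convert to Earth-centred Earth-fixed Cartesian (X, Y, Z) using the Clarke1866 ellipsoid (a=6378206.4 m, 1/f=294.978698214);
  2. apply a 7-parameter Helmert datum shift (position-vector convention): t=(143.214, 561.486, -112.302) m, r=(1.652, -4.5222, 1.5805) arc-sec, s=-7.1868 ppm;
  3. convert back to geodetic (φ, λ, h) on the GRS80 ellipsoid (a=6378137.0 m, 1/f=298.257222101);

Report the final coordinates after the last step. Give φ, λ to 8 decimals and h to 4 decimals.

start: φ=-48.541591°, λ=-44.134021°, h=2340.680 m
→ ECEF (a=6378206.400, f=1/294.978698214): X=3037690.1353, Y=-2947226.1164, Z=-4758510.7723
→ Helmert 7p (PV): X=3037938.4269, Y=-2946582.0620, Z=-4758545.8818
→ geod (Bowring, a=6378137.000): φ=-48.54149724°, λ=-44.12542239°, h=2124.0514 m

φ=-48.54149724°, λ=-44.12542239°, h=2124.0514 m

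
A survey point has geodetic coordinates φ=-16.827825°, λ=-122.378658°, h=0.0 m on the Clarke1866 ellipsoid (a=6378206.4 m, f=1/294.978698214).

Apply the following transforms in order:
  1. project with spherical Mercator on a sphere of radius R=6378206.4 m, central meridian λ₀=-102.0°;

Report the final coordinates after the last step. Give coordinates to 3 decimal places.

start: φ=-16.827825°, λ=-122.378658°, h=0.000 m
→ merc (R=6378206.4, λ₀=-102.0°): E=-2268566.5154, N=-1900812.7123

E=-2268566.515 m, N=-1900812.712 m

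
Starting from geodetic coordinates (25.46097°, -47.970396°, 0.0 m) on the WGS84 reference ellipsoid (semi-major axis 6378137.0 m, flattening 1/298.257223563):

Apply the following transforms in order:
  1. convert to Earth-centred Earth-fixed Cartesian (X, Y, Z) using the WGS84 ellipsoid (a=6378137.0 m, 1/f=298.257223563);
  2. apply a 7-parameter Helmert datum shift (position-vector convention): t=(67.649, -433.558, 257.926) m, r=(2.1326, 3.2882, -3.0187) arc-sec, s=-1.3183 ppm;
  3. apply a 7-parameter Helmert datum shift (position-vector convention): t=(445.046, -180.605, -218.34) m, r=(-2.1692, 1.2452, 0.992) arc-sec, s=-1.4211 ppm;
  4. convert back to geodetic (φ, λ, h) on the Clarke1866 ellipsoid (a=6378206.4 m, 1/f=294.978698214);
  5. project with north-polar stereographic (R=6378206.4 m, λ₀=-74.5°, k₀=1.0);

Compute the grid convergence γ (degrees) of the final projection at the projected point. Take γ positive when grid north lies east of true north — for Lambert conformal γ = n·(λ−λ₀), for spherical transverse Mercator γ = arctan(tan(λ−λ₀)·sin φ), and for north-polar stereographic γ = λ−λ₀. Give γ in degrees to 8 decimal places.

26.52918485

start: φ=25.460970°, λ=-47.970396°, h=0.000 m
→ ECEF (a=6378137.000, f=1/298.257223563): X=3857908.1026, Y=-4280191.5450, Z=2725267.3638
→ Helmert 7p (PV): X=3857951.4701, Y=-4280704.0980, Z=2725415.9423
→ Helmert 7p (PV): X=3858428.0739, Y=-4280831.4035, Z=2725215.4575
→ geod (Bowring, a=6378206.400): φ=25.45901534°, λ=-47.97081515°, h=695.5809 m
→ into stereo (λ₀=-74.5°): φ=25.45901534°, λ−λ₀=26.52918485°
convergence γ = 26.52918485°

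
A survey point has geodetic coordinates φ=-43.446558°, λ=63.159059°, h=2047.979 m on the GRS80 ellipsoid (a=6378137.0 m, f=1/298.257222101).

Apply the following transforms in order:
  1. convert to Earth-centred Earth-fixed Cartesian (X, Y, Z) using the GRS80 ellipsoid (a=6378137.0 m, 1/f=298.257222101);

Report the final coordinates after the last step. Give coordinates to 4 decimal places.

X=2094788.7792 m, Y=4139624.2554 m, Z=-4365061.2905 m

start: φ=-43.446558°, λ=63.159059°, h=2047.979 m
→ ECEF (a=6378137.000, f=1/298.257222101): X=2094788.7792, Y=4139624.2554, Z=-4365061.2905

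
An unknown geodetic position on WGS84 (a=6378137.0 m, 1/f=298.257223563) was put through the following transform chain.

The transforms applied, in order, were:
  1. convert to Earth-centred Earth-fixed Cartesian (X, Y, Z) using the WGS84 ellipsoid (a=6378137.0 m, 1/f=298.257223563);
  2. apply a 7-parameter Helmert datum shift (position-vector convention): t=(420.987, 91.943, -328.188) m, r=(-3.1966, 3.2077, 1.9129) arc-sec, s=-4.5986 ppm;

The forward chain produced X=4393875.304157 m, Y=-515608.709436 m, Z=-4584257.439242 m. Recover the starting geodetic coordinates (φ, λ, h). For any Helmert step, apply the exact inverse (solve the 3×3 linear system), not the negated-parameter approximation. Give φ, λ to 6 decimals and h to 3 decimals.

φ=-46.211014°, λ=-6.694215°, h=3297.449 m

start: X=4393875.3042, Y=-515608.7094, Z=-4584257.4392 m
→ Helmert⁻¹: X=4393541.0244, Y=-515672.7306, Z=-4583889.9971
→ geod (Bowring, a=6378137.000): φ=-46.21101400°, λ=-6.69421500°, h=3297.4490 m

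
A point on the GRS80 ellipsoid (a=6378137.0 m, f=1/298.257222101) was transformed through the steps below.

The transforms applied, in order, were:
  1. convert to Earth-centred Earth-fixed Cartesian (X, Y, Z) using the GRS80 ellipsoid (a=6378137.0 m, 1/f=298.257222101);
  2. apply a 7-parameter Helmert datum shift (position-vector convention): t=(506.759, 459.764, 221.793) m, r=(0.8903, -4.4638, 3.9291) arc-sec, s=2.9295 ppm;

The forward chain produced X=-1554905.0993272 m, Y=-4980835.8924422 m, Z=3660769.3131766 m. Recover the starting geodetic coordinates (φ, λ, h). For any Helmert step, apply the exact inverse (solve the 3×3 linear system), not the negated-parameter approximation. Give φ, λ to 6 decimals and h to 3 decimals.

φ=35.229680°, λ=-107.341311°, h=3261.351 m

start: X=-1554905.0993, Y=-4980835.8924, Z=3660769.3132 m
→ Helmert⁻¹: X=-1555422.9691, Y=-4981235.6346, Z=3660591.9582
→ geod (Bowring, a=6378137.000): φ=35.22968000°, λ=-107.34131100°, h=3261.3510 m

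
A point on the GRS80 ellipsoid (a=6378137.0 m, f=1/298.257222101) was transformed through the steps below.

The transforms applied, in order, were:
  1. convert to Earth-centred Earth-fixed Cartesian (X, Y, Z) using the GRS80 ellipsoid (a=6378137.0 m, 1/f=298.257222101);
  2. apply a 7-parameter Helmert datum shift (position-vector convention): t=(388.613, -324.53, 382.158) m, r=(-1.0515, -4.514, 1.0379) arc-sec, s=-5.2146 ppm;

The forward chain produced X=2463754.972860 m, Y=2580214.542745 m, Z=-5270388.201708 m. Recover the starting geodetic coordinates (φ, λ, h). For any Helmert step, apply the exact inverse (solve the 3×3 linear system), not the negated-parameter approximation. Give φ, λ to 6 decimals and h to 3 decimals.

φ=-56.086776°, λ=46.332123°, h=1204.484 m

start: X=2463754.9729, Y=2580214.5427, Z=-5270388.2017 m
→ Helmert⁻¹: X=2463276.8409, Y=2580567.0041, Z=-5270838.5971
→ geod (Bowring, a=6378137.000): φ=-56.08677600°, λ=46.33212300°, h=1204.4840 m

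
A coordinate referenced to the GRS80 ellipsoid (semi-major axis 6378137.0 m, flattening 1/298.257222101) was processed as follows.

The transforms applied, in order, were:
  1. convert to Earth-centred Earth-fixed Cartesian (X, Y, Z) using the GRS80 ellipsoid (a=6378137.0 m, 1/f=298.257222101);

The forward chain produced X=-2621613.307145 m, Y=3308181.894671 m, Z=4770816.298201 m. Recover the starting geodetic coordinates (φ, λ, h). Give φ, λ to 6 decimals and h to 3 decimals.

φ=48.689796°, λ=128.395539°, h=3940.425 m

start: X=-2621613.3071, Y=3308181.8947, Z=4770816.2982 m
→ geod (Bowring, a=6378137.000): φ=48.68979600°, λ=128.39553900°, h=3940.4250 m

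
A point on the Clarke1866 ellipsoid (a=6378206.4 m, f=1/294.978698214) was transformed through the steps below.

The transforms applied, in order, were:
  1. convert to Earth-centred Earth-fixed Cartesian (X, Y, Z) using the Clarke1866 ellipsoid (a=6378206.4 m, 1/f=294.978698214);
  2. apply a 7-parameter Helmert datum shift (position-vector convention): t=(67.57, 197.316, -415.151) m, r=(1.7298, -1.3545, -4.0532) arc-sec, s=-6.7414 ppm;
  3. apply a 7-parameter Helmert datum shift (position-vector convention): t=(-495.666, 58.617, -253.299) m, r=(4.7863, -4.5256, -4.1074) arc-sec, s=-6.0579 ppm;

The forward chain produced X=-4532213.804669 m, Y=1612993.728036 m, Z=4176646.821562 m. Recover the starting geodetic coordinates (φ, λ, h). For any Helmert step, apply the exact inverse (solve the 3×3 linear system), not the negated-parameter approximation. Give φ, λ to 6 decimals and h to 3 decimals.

start: X=-4532213.8047, Y=1612993.7280, Z=4176646.8216 m
→ Helmert⁻¹: X=-4531686.0645, Y=1612951.5670, Z=4176987.4245
→ Helmert⁻¹: X=-4531788.4431, Y=1612711.1049, Z=4177446.9719
→ geod (Bowring, a=6378206.400): φ=41.16560200°, λ=160.41106600°, h=2067.3620 m

φ=41.165602°, λ=160.411066°, h=2067.362 m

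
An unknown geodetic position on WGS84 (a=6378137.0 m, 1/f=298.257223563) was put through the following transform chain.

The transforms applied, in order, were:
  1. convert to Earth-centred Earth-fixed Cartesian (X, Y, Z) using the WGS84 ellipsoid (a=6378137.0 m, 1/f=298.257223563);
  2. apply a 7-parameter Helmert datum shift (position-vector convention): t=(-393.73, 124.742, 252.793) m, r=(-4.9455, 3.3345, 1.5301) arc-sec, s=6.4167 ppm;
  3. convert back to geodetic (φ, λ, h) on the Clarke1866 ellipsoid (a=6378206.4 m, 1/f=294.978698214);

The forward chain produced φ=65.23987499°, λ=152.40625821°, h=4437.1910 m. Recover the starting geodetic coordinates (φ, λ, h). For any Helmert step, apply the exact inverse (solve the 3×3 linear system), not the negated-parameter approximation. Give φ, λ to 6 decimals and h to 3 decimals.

start: φ=65.239875°, λ=152.406258°, h=4437.191 m
→ ECEF (a=6378206.400, f=1/294.978698214): X=-2375751.7205, Y=1241682.5871, Z=5772800.1733
→ Helmert⁻¹: X=-2375426.8584, Y=1241429.0955, Z=5772501.7034
→ geod (Bowring, a=6378137.000): φ=65.24042800°, λ=152.40784400°, h=3869.7360 m

φ=65.240428°, λ=152.407844°, h=3869.736 m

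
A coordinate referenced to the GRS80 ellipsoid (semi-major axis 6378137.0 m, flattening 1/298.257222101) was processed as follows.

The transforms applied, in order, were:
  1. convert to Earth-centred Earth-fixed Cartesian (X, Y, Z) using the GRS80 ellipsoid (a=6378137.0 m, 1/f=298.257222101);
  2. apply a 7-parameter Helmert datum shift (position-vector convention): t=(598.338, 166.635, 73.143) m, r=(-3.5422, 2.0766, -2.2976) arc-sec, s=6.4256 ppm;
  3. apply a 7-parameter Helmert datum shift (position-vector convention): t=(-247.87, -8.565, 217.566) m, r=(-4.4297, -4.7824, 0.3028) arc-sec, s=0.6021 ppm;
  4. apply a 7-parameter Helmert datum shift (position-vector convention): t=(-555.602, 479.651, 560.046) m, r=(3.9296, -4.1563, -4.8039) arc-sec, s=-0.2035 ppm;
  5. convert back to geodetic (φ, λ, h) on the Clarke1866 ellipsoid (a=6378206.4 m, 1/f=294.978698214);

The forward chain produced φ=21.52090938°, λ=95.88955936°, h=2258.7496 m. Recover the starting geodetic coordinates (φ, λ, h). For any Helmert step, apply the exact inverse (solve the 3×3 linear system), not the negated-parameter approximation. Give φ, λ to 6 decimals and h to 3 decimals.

start: φ=21.520909°, λ=95.889559°, h=2258.750 m
→ ECEF (a=6378206.400, f=1/294.978698214): X=-609341.3972, Y=5907001.9053, Z=2325836.5226
→ Helmert⁻¹: X=-608876.6295, Y=5906553.5730, Z=2325176.6917
→ Helmert⁻¹: X=-608565.8131, Y=5906509.5418, Z=2325098.6828
→ Helmert⁻¹: X=-609249.4355, Y=5906258.2395, Z=2325105.8951
→ geod (Bowring, a=6378137.000): φ=21.51579100°, λ=95.88941300°, h=1331.2810 m

φ=21.515791°, λ=95.889413°, h=1331.281 m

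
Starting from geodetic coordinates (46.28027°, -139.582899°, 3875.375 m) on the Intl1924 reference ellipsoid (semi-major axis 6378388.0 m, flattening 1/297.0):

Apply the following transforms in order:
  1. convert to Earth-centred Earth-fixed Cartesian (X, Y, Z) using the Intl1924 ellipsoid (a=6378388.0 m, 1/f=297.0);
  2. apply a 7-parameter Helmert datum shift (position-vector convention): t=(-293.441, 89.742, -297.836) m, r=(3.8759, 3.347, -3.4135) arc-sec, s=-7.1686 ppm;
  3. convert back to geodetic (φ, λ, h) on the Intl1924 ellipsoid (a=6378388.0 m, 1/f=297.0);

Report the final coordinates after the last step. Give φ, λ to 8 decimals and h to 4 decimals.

φ=46.27735684°, λ=-139.58572243°, h=3728.6570 m

start: φ=46.280270°, λ=-139.582899°, h=3875.375 m
→ ECEF (a=6378388.000, f=1/297.0): X=-3364186.7428, Y=-2864879.1714, Z=4589718.1598
→ Helmert 7p (PV): X=-3364429.0027, Y=-2864799.4626, Z=4589388.1780
→ geod (Bowring, a=6378388.000): φ=46.27735684°, λ=-139.58572243°, h=3728.6570 m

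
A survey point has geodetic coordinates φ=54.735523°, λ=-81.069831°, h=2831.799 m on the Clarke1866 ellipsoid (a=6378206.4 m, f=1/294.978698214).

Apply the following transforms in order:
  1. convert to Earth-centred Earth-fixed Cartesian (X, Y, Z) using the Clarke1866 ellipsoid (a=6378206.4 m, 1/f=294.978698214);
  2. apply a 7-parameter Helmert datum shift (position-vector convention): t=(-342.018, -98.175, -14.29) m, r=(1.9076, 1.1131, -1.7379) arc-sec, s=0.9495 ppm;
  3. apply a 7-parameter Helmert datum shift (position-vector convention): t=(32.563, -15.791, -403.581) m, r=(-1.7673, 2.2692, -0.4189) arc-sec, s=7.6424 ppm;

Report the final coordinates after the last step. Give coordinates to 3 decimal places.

start: φ=54.735523°, λ=-81.069831°, h=2831.799 m
→ ECEF (a=6378206.400, f=1/294.978698214): X=573179.3804, Y=-3647679.9633, Z=5186550.5676
→ Helmert 7p (PV): X=572835.1619, Y=-3647834.3980, Z=5186504.3742
→ Helmert 7p (PV): X=572921.7535, Y=-3647834.7917, Z=5186165.3838

X=572921.754 m, Y=-3647834.792 m, Z=5186165.384 m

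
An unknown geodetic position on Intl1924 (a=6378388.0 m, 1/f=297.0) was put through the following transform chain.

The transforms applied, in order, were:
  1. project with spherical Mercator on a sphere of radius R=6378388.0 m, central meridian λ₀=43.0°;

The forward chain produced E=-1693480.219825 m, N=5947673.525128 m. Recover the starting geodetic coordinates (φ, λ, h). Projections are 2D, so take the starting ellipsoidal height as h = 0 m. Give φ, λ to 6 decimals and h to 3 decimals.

φ=47.032861°, λ=27.787807°, h=0.000 m

start: E=-1693480.2198, N=5947673.5251 m
→ merc⁻¹: φ=47.03286100°, λ=27.78780700°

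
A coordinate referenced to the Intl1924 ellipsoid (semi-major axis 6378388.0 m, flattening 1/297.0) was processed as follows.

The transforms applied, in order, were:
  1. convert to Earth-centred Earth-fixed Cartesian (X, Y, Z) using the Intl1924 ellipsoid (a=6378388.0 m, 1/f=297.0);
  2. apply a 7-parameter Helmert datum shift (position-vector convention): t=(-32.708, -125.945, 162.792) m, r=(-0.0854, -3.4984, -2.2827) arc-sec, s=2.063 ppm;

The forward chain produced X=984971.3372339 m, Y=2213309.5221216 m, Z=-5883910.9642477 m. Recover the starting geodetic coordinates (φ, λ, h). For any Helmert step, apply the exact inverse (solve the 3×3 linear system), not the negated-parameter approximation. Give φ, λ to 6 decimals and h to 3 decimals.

φ=-67.757092°, λ=66.013204°, h=3296.324 m

start: X=984971.3372, Y=2213309.5221, Z=-5883910.9642 m
→ Helmert⁻¹: X=984877.7191, Y=2213444.2365, Z=-5884077.4052
→ geod (Bowring, a=6378388.000): φ=-67.75709200°, λ=66.01320400°, h=3296.3240 m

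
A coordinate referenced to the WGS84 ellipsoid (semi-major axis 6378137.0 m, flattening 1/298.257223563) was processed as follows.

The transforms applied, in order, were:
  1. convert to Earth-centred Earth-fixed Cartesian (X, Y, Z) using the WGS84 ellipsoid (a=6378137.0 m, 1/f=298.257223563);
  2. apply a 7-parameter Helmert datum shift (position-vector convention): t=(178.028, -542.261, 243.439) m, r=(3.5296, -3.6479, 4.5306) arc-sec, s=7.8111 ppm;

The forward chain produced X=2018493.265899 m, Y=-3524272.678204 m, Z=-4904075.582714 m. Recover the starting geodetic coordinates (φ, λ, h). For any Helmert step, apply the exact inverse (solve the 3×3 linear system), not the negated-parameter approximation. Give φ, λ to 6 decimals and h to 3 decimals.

φ=-50.563455°, λ=-60.199777°, h=1834.300 m

start: X=2018493.2659, Y=-3524272.6782, Z=-4904075.5827 m
→ Helmert⁻¹: X=2018135.3376, Y=-3523831.1430, Z=-4904256.1059
→ geod (Bowring, a=6378137.000): φ=-50.56345500°, λ=-60.19977700°, h=1834.3000 m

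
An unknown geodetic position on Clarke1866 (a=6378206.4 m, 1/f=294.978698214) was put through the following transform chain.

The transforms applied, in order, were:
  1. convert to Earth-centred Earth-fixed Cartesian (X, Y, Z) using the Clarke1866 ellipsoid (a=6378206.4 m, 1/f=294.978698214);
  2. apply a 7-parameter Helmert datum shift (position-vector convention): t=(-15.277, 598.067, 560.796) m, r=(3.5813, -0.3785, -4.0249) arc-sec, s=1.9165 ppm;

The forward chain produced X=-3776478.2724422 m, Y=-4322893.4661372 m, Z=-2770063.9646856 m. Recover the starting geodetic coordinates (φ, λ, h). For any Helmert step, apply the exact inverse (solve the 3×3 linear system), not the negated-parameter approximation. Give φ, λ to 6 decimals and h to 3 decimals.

φ=-25.915572°, λ=-131.135014°, h=97.939 m

start: X=-3776478.2724, Y=-4322893.4661, Z=-2770063.9647 m
→ Helmert⁻¹: X=-3776376.4742, Y=-4323605.0404, Z=-2770537.4519
→ geod (Bowring, a=6378206.400): φ=-25.91557200°, λ=-131.13501400°, h=97.9390 m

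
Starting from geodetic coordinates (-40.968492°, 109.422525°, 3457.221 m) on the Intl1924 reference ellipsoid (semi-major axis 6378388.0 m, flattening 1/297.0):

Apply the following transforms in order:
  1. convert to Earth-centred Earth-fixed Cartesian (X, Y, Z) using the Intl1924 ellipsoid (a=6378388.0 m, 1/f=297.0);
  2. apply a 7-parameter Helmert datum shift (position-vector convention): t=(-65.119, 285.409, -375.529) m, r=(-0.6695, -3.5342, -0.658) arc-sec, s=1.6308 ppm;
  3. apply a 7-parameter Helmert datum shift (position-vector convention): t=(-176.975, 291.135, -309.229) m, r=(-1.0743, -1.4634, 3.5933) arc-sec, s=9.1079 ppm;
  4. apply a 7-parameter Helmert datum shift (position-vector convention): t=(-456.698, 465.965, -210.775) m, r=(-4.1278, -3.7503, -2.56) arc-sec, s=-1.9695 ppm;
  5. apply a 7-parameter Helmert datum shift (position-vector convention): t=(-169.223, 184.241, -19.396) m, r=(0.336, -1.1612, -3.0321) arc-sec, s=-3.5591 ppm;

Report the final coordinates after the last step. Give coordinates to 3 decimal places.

start: φ=-40.968492°, λ=109.422525°, h=3457.221 m
→ ECEF (a=6378388.000, f=1/297.0): X=-1604704.4569, Y=4551093.7262, Z=-4162119.0782
→ Helmert 7p (PV): X=-1604686.3594, Y=4551378.1667, Z=-4162543.6624
→ Helmert 7p (PV): X=-1604927.7066, Y=4551661.1198, Z=-4162925.8938
→ Helmert 7p (PV): X=-1605249.0621, Y=4552054.7305, Z=-4163248.7389
→ Helmert 7p (PV): X=-1605322.2191, Y=4552253.1492, Z=-4163254.9393

X=-1605322.219 m, Y=4552253.149 m, Z=-4163254.939 m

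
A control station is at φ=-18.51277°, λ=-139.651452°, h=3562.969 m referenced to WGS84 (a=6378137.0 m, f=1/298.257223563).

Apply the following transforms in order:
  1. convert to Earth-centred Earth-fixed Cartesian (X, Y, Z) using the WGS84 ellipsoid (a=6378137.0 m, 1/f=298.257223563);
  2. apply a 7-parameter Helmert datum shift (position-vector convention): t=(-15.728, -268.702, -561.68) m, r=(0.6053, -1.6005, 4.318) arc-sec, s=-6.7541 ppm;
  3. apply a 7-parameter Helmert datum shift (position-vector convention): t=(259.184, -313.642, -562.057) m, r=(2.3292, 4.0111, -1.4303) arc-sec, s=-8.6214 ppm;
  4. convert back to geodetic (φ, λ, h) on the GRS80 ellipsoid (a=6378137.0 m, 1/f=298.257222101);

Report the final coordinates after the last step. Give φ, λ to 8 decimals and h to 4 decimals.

start: φ=-18.512770°, λ=-139.651452°, h=3562.969 m
→ ECEF (a=6378137.000, f=1/298.257223563): X=-4613499.2702, Y=-3919257.3384, Z=-2013413.8762
→ Helmert 7p (PV): X=-4613386.1691, Y=-3919590.2404, Z=-2014009.2567
→ Helmert 7p (PV): X=-4613153.5554, Y=-3919815.3572, Z=-2014508.4980
→ geod (Bowring, a=6378137.000): φ=-18.52186125°, λ=-139.64530839°, h=4003.3859 m

φ=-18.52186125°, λ=-139.64530839°, h=4003.3859 m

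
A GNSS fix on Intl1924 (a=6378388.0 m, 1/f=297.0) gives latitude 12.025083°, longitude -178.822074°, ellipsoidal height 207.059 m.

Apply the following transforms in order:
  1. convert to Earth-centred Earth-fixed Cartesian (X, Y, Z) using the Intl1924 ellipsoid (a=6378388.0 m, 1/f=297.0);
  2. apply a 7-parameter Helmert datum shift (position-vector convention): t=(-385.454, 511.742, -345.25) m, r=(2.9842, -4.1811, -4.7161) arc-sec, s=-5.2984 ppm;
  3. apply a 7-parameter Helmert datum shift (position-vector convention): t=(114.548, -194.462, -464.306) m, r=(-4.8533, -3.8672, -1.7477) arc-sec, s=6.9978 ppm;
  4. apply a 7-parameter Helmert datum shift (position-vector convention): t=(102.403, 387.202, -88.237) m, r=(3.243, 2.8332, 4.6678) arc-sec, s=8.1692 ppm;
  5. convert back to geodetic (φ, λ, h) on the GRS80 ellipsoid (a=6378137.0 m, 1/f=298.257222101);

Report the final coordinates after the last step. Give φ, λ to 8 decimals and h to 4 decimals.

φ=12.01505411°, λ=-178.82899775°, h=480.5364 m

start: φ=12.025083°, λ=-178.822074°, h=207.059 m
→ ECEF (a=6378388.000, f=1/297.0): X=-6238218.1113, Y=-128267.6456, Z=1320174.8124
→ Helmert 7p (PV): X=-6238600.2060, Y=-127631.6922, Z=1319694.2604
→ Helmert 7p (PV): X=-6238555.1387, Y=-127743.1348, Z=1319125.2259
→ Helmert 7p (PV): X=-6238482.6895, Y=-127518.8970, Z=1319131.4486
→ geod (Bowring, a=6378137.000): φ=12.01505411°, λ=-178.82899775°, h=480.5364 m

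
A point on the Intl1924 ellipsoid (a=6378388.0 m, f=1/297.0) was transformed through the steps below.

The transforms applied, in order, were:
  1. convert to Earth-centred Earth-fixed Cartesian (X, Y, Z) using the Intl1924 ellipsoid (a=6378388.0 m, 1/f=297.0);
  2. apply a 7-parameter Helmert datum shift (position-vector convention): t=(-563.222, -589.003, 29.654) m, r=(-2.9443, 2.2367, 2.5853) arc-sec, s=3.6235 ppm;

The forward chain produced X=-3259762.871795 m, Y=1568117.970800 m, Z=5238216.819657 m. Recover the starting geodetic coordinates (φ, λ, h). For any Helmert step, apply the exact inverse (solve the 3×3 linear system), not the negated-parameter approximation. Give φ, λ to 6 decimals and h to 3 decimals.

φ=55.554373°, λ=154.298454°, h=1830.519 m

start: X=-3259762.8718, Y=1568117.9708, Z=5238216.8197 m
→ Helmert⁻¹: X=-3259224.9803, Y=1568667.3690, Z=5238155.2344
→ geod (Bowring, a=6378388.000): φ=55.55437300°, λ=154.29845400°, h=1830.5190 m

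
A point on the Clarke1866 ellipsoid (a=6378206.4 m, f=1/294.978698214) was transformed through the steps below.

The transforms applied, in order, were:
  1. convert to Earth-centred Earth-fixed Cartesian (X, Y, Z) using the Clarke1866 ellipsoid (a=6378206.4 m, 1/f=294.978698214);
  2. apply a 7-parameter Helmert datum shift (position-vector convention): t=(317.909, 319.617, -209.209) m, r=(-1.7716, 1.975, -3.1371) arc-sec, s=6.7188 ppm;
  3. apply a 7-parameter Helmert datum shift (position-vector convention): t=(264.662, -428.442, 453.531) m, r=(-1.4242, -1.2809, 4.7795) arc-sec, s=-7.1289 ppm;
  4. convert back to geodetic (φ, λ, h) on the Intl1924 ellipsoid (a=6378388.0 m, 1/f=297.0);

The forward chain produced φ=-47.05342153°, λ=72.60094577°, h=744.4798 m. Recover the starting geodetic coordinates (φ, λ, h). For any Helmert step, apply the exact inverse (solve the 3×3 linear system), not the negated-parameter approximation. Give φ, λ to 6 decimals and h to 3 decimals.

φ=-47.055792°, λ=72.608320°, h=1137.690 m

start: φ=-47.053422°, λ=72.600946°, h=744.480 m
→ ECEF (a=6378388.000, f=1/297.0): X=1301971.1781, Y=4154835.4225, Z=-4646443.9090
→ Helmert⁻¹: X=1301783.2238, Y=4155295.4083, Z=-4646909.9605
→ Helmert⁻¹: X=1301437.8684, Y=4155007.5783, Z=-4646621.3829
→ geod (Bowring, a=6378206.400): φ=-47.05579200°, λ=72.60832000°, h=1137.6900 m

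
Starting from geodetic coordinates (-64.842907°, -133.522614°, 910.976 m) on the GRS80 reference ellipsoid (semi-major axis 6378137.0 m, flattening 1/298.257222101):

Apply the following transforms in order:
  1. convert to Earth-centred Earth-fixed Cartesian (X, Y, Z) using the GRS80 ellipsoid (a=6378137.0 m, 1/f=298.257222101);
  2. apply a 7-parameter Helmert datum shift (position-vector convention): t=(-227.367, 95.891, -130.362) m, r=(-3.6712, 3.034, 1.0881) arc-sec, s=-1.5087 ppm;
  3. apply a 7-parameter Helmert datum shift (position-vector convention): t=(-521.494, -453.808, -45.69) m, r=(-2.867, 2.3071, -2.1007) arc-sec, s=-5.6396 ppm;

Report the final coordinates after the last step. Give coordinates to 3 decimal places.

start: φ=-64.842907°, λ=-133.522614°, h=910.976 m
→ ECEF (a=6378137.000, f=1/298.257222101): X=-1872558.6332, Y=-1971705.9307, Z=-5751110.6986
→ Helmert 7p (PV): X=-1872857.3682, Y=-1971719.3041, Z=-5751169.7467
→ Helmert 7p (PV): X=-1873452.7081, Y=-1972222.8570, Z=-5751134.6484

X=-1873452.708 m, Y=-1972222.857 m, Z=-5751134.648 m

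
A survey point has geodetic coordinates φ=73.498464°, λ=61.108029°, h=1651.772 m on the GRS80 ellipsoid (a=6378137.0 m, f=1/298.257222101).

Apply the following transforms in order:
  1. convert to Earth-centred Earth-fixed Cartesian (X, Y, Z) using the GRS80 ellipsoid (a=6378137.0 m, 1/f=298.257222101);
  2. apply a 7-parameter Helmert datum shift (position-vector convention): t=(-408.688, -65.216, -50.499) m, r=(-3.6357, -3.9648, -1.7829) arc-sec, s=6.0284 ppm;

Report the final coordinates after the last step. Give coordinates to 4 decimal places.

start: φ=73.498464°, λ=61.108029°, h=1651.772 m
→ ECEF (a=6378137.000, f=1/298.257222101): X=878250.2384, Y=1591474.6288, Z=6094858.5578
→ Helmert 7p (PV): X=877743.4458, Y=1591518.8463, Z=6094833.6307

X=877743.4458 m, Y=1591518.8463 m, Z=6094833.6307 m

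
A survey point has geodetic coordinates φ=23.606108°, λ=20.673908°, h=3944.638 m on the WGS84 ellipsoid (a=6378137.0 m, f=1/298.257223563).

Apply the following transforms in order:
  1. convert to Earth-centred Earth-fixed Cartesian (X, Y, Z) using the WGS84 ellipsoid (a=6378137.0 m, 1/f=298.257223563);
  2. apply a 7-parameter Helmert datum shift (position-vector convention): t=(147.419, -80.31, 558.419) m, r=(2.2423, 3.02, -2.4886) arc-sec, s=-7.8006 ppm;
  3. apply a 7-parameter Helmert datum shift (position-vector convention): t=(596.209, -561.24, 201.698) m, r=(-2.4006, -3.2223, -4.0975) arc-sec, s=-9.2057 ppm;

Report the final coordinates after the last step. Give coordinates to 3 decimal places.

start: φ=23.606108°, λ=20.673908°, h=3944.638 m
→ ECEF (a=6378137.000, f=1/298.257223563): X=5474382.2533, Y=2065748.2188, Z=2539948.3369
→ Helmert 7p (PV): X=5474549.0801, Y=2065558.1349, Z=2540429.2474
→ Helmert 7p (PV): X=5475096.2379, Y=2064898.6941, Z=2540669.0428

X=5475096.238 m, Y=2064898.694 m, Z=2540669.043 m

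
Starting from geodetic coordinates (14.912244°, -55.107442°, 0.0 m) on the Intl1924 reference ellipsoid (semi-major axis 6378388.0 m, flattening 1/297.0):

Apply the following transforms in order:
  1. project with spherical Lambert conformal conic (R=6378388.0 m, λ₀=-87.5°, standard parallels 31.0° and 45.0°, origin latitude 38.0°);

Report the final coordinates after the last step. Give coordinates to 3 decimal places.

E=3658935.690 m, N=-1973945.169 m

start: φ=14.912244°, λ=-55.107442°, h=0.000 m
→ lcc (R=6378388.0, λ₀=-87.5°): E=3658935.6905, N=-1973945.1686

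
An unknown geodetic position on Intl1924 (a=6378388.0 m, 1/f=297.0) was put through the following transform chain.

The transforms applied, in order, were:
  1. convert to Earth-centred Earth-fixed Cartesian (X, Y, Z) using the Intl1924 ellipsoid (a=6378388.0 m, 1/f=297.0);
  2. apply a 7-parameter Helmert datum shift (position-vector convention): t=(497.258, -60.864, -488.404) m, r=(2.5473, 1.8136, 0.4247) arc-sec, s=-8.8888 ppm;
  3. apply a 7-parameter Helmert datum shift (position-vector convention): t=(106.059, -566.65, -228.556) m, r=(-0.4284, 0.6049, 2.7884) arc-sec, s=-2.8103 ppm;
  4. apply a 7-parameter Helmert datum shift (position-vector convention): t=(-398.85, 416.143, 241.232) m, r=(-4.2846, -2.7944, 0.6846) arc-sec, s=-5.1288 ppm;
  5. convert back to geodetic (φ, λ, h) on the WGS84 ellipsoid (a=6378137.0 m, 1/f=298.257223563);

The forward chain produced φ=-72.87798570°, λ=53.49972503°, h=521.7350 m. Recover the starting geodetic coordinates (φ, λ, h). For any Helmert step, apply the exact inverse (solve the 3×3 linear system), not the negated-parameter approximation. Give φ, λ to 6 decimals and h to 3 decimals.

φ=-72.876358°, λ=53.508890°, h=20.677 m

start: φ=-72.877986°, λ=53.499725°, h=521.735 m
→ ECEF (a=6378137.000, f=1/298.257223563): X=1120470.2898, Y=1514213.4930, Z=-6073745.8681
→ Helmert⁻¹: X=1120797.6250, Y=1513927.5652, Z=-6074001.9889
→ Helmert⁻¹: X=1120733.0015, Y=1514495.9356, Z=-6073784.0699
→ Helmert⁻¹: X=1120302.2200, Y=1514492.9517, Z=-6073358.5038
→ geod (Bowring, a=6378388.000): φ=-72.87635800°, λ=53.50889000°, h=20.6770 m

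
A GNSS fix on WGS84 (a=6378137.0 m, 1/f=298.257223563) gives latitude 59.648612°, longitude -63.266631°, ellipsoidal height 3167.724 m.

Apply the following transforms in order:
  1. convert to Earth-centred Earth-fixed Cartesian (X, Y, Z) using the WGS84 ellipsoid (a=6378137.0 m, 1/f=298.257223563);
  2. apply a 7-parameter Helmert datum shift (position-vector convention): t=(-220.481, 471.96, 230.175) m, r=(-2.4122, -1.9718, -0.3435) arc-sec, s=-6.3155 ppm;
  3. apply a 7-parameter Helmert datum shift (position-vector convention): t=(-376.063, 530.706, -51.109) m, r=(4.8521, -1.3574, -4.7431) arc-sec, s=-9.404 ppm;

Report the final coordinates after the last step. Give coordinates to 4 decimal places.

X=1453347.8191 m, Y=-2886072.2490 m, Z=5483615.1123 m

start: φ=59.648612°, λ=-63.266631°, h=3167.724 m
→ ECEF (a=6378137.000, f=1/298.257223563): X=1454126.9081, Y=-2887019.5702, Z=5483532.9159
→ Helmert 7p (PV): X=1453840.0159, Y=-2886467.6711, Z=5483776.1229
→ Helmert 7p (PV): X=1453347.8191, Y=-2886072.2490, Z=5483615.1123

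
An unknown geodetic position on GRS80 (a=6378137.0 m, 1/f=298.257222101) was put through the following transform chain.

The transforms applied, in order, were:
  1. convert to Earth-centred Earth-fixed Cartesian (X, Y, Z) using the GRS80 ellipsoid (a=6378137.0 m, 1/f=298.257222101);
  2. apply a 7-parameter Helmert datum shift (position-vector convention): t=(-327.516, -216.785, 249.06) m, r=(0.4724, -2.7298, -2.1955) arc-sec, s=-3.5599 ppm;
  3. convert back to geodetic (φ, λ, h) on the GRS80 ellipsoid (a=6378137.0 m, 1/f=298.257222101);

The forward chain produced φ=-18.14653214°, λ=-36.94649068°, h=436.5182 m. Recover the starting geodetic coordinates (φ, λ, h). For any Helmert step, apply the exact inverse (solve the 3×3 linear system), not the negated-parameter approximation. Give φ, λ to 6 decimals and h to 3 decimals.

start: φ=-18.146532°, λ=-36.946491°, h=436.518 m
→ ECEF (a=6378137.000, f=1/298.257222101): X=4845765.9246, Y=-3644456.2060, Z=-1973938.5757
→ Helmert⁻¹: X=4846123.3534, Y=-3644205.3332, Z=-1974250.4532
→ geod (Bowring, a=6378137.000): φ=-18.14883000°, λ=-36.94256600°, h=661.8270 m

φ=-18.148830°, λ=-36.942566°, h=661.827 m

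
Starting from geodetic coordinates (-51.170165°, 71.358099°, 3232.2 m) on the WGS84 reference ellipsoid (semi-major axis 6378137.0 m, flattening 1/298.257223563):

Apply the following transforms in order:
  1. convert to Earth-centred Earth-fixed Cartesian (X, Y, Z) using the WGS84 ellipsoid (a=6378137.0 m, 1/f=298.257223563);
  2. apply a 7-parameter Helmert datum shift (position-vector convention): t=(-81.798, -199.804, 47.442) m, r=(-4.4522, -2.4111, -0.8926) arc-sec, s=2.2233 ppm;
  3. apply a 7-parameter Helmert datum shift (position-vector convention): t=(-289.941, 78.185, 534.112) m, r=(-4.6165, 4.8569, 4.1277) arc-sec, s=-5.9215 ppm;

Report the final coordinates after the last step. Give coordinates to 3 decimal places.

start: φ=-51.170165°, λ=71.358099°, h=3232.200 m
→ ECEF (a=6378137.000, f=1/298.257223563): X=1281590.9323, Y=3798977.8072, Z=-4947954.2407
→ Helmert 7p (PV): X=1281586.2620, Y=3798674.1022, Z=-4947984.8191
→ Helmert 7p (PV): X=1281096.2057, Y=3798644.6976, Z=-4947536.6041

X=1281096.206 m, Y=3798644.698 m, Z=-4947536.604 m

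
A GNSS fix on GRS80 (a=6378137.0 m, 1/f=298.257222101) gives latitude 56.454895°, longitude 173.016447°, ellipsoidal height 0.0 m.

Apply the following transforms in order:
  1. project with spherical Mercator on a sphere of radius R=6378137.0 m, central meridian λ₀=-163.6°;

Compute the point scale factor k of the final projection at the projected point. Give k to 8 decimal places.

1.80964924

start: φ=56.454895°, λ=173.016447°, h=0.000 m
→ into merc (λ₀=-163.6°): φ=56.45489500°, λ−λ₀=-23.38355300°
scale k = 1.80964924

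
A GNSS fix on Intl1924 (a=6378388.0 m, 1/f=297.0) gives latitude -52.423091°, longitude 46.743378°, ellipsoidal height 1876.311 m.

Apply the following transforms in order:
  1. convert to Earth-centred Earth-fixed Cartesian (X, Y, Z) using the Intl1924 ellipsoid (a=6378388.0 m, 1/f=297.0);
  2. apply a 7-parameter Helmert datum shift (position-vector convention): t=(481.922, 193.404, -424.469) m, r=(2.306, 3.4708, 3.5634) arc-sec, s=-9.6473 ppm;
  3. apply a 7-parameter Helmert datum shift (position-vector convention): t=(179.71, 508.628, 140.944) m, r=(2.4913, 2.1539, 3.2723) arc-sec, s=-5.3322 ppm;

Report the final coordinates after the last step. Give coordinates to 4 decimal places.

X=2672307.4190 m, Y=2840539.0332 m, Z=-5033451.7498 m

start: φ=-52.423091°, λ=46.743378°, h=1876.311 m
→ ECEF (a=6378388.000, f=1/297.0): X=2671917.1801, Y=2839673.9200, Z=-5033236.8060
→ Helmert 7p (PV): X=2672239.5750, Y=2839942.3580, Z=-5033625.9308
→ Helmert 7p (PV): X=2672307.4190, Y=2840539.0332, Z=-5033451.7498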